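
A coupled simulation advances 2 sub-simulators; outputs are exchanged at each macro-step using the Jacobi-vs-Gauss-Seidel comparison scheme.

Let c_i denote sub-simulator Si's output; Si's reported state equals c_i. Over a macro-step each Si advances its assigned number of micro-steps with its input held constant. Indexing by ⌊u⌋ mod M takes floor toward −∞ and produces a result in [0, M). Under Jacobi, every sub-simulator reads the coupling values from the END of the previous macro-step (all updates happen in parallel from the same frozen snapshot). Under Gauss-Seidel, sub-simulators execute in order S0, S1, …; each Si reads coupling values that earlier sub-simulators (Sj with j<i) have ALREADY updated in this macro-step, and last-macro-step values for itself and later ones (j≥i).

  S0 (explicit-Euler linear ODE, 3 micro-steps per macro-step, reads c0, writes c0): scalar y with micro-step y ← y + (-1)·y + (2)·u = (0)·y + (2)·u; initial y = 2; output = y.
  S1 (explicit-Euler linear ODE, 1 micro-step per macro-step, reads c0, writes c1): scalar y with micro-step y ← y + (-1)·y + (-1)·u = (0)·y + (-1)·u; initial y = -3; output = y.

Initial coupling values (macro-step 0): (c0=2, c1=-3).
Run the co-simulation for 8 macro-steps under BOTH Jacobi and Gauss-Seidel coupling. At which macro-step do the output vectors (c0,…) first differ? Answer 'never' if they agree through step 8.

[Jacobi] macro 1: S0 reads c0=2 → after 3×micro: 4; S1 reads c0=2 → after 1×micro: -2 ⇒ (c0=4, c1=-2)
[Jacobi] macro 2: S0 reads c0=4 → after 3×micro: 8; S1 reads c0=4 → after 1×micro: -4 ⇒ (c0=8, c1=-4)
[Jacobi] macro 3: S0 reads c0=8 → after 3×micro: 16; S1 reads c0=8 → after 1×micro: -8 ⇒ (c0=16, c1=-8)
[Jacobi] macro 4: S0 reads c0=16 → after 3×micro: 32; S1 reads c0=16 → after 1×micro: -16 ⇒ (c0=32, c1=-16)
[Jacobi] macro 5: S0 reads c0=32 → after 3×micro: 64; S1 reads c0=32 → after 1×micro: -32 ⇒ (c0=64, c1=-32)
[Jacobi] macro 6: S0 reads c0=64 → after 3×micro: 128; S1 reads c0=64 → after 1×micro: -64 ⇒ (c0=128, c1=-64)
[Jacobi] macro 7: S0 reads c0=128 → after 3×micro: 256; S1 reads c0=128 → after 1×micro: -128 ⇒ (c0=256, c1=-128)
[Jacobi] macro 8: S0 reads c0=256 → after 3×micro: 512; S1 reads c0=256 → after 1×micro: -256 ⇒ (c0=512, c1=-256)
[Gauss-Seidel] macro 1: S0 reads c0=2 → after 3×micro: 4; S1 reads c0=4 → after 1×micro: -4 ⇒ (c0=4, c1=-4)
[Gauss-Seidel] macro 2: S0 reads c0=4 → after 3×micro: 8; S1 reads c0=8 → after 1×micro: -8 ⇒ (c0=8, c1=-8)
[Gauss-Seidel] macro 3: S0 reads c0=8 → after 3×micro: 16; S1 reads c0=16 → after 1×micro: -16 ⇒ (c0=16, c1=-16)
[Gauss-Seidel] macro 4: S0 reads c0=16 → after 3×micro: 32; S1 reads c0=32 → after 1×micro: -32 ⇒ (c0=32, c1=-32)
[Gauss-Seidel] macro 5: S0 reads c0=32 → after 3×micro: 64; S1 reads c0=64 → after 1×micro: -64 ⇒ (c0=64, c1=-64)
[Gauss-Seidel] macro 6: S0 reads c0=64 → after 3×micro: 128; S1 reads c0=128 → after 1×micro: -128 ⇒ (c0=128, c1=-128)
[Gauss-Seidel] macro 7: S0 reads c0=128 → after 3×micro: 256; S1 reads c0=256 → after 1×micro: -256 ⇒ (c0=256, c1=-256)
[Gauss-Seidel] macro 8: S0 reads c0=256 → after 3×micro: 512; S1 reads c0=512 → after 1×micro: -512 ⇒ (c0=512, c1=-512)

first divergence at macro-step: 1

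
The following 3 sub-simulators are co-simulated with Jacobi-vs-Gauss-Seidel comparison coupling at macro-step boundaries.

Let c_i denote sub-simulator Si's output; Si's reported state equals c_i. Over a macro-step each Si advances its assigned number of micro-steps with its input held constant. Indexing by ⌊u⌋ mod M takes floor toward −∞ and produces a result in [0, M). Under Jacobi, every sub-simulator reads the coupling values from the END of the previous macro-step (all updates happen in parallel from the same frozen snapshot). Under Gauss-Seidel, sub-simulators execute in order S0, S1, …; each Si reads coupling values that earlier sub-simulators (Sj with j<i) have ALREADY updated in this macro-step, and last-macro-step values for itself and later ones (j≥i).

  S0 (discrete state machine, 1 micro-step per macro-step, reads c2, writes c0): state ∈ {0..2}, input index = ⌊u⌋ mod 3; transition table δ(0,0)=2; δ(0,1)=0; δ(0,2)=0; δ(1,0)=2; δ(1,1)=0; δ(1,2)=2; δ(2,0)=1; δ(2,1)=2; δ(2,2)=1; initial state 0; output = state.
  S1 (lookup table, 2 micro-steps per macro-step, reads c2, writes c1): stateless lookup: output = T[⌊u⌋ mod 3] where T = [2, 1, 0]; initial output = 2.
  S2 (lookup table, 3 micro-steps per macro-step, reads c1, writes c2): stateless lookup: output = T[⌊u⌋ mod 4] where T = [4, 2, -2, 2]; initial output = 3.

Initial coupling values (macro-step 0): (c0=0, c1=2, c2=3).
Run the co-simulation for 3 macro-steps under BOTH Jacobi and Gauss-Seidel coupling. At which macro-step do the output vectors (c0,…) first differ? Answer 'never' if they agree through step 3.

first divergence at macro-step: 2

[Jacobi] macro 1: S0 reads c2=3 → after 1×micro: 2; S1 reads c2=3 → after 2×micro: 2; S2 reads c1=2 → after 3×micro: -2 ⇒ (c0=2, c1=2, c2=-2)
[Jacobi] macro 2: S0 reads c2=-2 → after 1×micro: 2; S1 reads c2=-2 → after 2×micro: 1; S2 reads c1=2 → after 3×micro: -2 ⇒ (c0=2, c1=1, c2=-2)
[Jacobi] macro 3: S0 reads c2=-2 → after 1×micro: 2; S1 reads c2=-2 → after 2×micro: 1; S2 reads c1=1 → after 3×micro: 2 ⇒ (c0=2, c1=1, c2=2)
[Gauss-Seidel] macro 1: S0 reads c2=3 → after 1×micro: 2; S1 reads c2=3 → after 2×micro: 2; S2 reads c1=2 → after 3×micro: -2 ⇒ (c0=2, c1=2, c2=-2)
[Gauss-Seidel] macro 2: S0 reads c2=-2 → after 1×micro: 2; S1 reads c2=-2 → after 2×micro: 1; S2 reads c1=1 → after 3×micro: 2 ⇒ (c0=2, c1=1, c2=2)
[Gauss-Seidel] macro 3: S0 reads c2=2 → after 1×micro: 1; S1 reads c2=2 → after 2×micro: 0; S2 reads c1=0 → after 3×micro: 4 ⇒ (c0=1, c1=0, c2=4)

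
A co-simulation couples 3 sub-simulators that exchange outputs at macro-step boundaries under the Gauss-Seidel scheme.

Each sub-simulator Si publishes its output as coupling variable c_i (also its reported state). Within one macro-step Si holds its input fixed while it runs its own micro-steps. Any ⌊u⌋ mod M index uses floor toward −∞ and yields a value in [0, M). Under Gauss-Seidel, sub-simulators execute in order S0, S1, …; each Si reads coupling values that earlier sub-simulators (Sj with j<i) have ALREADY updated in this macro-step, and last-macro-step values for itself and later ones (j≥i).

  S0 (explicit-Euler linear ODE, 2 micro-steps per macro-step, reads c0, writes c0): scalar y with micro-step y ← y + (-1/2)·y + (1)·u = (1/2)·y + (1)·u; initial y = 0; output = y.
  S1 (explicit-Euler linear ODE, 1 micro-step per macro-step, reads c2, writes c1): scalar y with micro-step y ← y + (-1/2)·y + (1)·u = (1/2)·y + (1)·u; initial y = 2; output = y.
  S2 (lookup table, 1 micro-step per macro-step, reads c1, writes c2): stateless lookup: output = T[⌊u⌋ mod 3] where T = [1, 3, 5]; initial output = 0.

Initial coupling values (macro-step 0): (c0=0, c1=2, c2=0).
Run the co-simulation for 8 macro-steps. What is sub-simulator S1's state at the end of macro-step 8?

S1 state at macro-step 8 = 867/128

macro 1: S0 reads c0=0 → after 2×micro: 0; S1 reads c2=0 → after 1×micro: 1; S2 reads c1=1 → after 1×micro: 3 ⇒ (c0=0, c1=1, c2=3)
macro 2: S0 reads c0=0 → after 2×micro: 0; S1 reads c2=3 → after 1×micro: 7/2; S2 reads c1=7/2 → after 1×micro: 1 ⇒ (c0=0, c1=7/2, c2=1)
macro 3: S0 reads c0=0 → after 2×micro: 0; S1 reads c2=1 → after 1×micro: 11/4; S2 reads c1=11/4 → after 1×micro: 5 ⇒ (c0=0, c1=11/4, c2=5)
macro 4: S0 reads c0=0 → after 2×micro: 0; S1 reads c2=5 → after 1×micro: 51/8; S2 reads c1=51/8 → after 1×micro: 1 ⇒ (c0=0, c1=51/8, c2=1)
macro 5: S0 reads c0=0 → after 2×micro: 0; S1 reads c2=1 → after 1×micro: 67/16; S2 reads c1=67/16 → after 1×micro: 3 ⇒ (c0=0, c1=67/16, c2=3)
macro 6: S0 reads c0=0 → after 2×micro: 0; S1 reads c2=3 → after 1×micro: 163/32; S2 reads c1=163/32 → after 1×micro: 5 ⇒ (c0=0, c1=163/32, c2=5)
macro 7: S0 reads c0=0 → after 2×micro: 0; S1 reads c2=5 → after 1×micro: 483/64; S2 reads c1=483/64 → after 1×micro: 3 ⇒ (c0=0, c1=483/64, c2=3)
macro 8: S0 reads c0=0 → after 2×micro: 0; S1 reads c2=3 → after 1×micro: 867/128; S2 reads c1=867/128 → after 1×micro: 1 ⇒ (c0=0, c1=867/128, c2=1)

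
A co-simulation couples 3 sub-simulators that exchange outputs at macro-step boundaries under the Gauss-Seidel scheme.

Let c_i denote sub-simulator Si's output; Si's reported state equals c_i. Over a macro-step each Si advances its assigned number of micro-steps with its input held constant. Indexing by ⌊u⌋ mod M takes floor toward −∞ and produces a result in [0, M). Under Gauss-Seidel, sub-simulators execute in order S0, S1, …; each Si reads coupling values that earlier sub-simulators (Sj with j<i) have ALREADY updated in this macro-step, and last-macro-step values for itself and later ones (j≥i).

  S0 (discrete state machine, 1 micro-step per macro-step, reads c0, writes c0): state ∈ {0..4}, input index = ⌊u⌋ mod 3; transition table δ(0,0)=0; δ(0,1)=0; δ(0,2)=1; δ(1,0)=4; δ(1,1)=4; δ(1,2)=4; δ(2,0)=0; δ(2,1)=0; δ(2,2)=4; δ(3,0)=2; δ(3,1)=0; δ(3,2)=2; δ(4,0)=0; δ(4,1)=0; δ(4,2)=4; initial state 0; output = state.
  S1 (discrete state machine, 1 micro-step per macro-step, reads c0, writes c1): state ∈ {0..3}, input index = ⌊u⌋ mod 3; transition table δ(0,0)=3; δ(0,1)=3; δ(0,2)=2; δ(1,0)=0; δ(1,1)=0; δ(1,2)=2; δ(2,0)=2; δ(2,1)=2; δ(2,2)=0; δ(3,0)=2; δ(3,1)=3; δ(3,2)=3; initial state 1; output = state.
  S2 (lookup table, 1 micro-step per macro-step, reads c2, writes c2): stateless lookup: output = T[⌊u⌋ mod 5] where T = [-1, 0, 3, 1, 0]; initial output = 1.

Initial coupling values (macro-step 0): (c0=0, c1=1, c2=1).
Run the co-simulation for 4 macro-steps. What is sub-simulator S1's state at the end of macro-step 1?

macro 1: S0 reads c0=0 → after 1×micro: 0; S1 reads c0=0 → after 1×micro: 0; S2 reads c2=1 → after 1×micro: 0 ⇒ (c0=0, c1=0, c2=0)
macro 2: S0 reads c0=0 → after 1×micro: 0; S1 reads c0=0 → after 1×micro: 3; S2 reads c2=0 → after 1×micro: -1 ⇒ (c0=0, c1=3, c2=-1)
macro 3: S0 reads c0=0 → after 1×micro: 0; S1 reads c0=0 → after 1×micro: 2; S2 reads c2=-1 → after 1×micro: 0 ⇒ (c0=0, c1=2, c2=0)
macro 4: S0 reads c0=0 → after 1×micro: 0; S1 reads c0=0 → after 1×micro: 2; S2 reads c2=0 → after 1×micro: -1 ⇒ (c0=0, c1=2, c2=-1)

S1 state at macro-step 1 = 0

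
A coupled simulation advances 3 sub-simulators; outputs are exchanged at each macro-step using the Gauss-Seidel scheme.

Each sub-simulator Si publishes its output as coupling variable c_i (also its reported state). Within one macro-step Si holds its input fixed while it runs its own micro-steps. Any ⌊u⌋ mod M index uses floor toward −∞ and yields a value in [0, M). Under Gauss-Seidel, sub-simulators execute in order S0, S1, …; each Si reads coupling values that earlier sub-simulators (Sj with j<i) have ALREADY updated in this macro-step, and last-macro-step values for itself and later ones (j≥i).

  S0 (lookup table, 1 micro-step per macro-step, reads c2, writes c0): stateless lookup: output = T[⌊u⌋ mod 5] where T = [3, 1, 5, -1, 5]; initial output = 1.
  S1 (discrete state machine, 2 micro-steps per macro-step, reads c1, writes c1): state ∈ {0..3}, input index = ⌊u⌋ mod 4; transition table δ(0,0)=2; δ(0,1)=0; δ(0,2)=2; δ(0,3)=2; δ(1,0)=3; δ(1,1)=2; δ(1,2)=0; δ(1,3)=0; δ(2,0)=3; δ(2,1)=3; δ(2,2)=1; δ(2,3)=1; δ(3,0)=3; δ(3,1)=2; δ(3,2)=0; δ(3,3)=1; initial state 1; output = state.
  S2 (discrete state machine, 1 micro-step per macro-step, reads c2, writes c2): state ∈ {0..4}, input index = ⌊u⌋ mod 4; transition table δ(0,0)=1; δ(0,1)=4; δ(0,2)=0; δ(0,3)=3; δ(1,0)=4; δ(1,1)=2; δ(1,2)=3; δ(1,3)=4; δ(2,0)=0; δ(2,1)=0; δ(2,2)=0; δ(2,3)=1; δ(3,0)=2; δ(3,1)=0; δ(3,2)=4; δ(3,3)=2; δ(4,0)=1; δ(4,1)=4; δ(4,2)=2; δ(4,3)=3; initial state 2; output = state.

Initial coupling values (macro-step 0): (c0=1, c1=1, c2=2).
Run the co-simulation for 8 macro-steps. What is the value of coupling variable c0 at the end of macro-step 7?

c0 at macro-step 7 = 5

macro 1: S0 reads c2=2 → after 1×micro: 5; S1 reads c1=1 → after 2×micro: 3; S2 reads c2=2 → after 1×micro: 0 ⇒ (c0=5, c1=3, c2=0)
macro 2: S0 reads c2=0 → after 1×micro: 3; S1 reads c1=3 → after 2×micro: 0; S2 reads c2=0 → after 1×micro: 1 ⇒ (c0=3, c1=0, c2=1)
macro 3: S0 reads c2=1 → after 1×micro: 1; S1 reads c1=0 → after 2×micro: 3; S2 reads c2=1 → after 1×micro: 2 ⇒ (c0=1, c1=3, c2=2)
macro 4: S0 reads c2=2 → after 1×micro: 5; S1 reads c1=3 → after 2×micro: 0; S2 reads c2=2 → after 1×micro: 0 ⇒ (c0=5, c1=0, c2=0)
macro 5: S0 reads c2=0 → after 1×micro: 3; S1 reads c1=0 → after 2×micro: 3; S2 reads c2=0 → after 1×micro: 1 ⇒ (c0=3, c1=3, c2=1)
macro 6: S0 reads c2=1 → after 1×micro: 1; S1 reads c1=3 → after 2×micro: 0; S2 reads c2=1 → after 1×micro: 2 ⇒ (c0=1, c1=0, c2=2)
macro 7: S0 reads c2=2 → after 1×micro: 5; S1 reads c1=0 → after 2×micro: 3; S2 reads c2=2 → after 1×micro: 0 ⇒ (c0=5, c1=3, c2=0)
macro 8: S0 reads c2=0 → after 1×micro: 3; S1 reads c1=3 → after 2×micro: 0; S2 reads c2=0 → after 1×micro: 1 ⇒ (c0=3, c1=0, c2=1)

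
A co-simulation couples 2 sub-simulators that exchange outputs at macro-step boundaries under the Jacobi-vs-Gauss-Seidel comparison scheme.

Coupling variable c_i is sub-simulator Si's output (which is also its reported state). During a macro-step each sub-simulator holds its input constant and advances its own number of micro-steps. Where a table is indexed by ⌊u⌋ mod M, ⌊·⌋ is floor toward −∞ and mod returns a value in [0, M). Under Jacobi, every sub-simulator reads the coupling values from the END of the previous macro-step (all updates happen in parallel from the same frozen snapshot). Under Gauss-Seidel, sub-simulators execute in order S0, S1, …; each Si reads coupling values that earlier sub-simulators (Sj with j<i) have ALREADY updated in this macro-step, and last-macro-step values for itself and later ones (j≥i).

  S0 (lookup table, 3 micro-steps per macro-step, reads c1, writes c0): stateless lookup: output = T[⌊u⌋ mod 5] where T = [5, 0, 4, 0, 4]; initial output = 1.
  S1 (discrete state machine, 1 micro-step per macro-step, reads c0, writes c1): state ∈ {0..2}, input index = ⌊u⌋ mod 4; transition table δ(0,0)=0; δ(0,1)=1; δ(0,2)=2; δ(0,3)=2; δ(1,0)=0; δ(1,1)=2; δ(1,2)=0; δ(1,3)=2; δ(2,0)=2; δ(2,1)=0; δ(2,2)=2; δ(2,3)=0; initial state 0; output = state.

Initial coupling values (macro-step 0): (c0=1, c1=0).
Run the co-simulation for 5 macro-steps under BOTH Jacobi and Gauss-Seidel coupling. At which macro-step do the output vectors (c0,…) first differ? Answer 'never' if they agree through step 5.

first divergence at macro-step: 2

[Jacobi] macro 1: S0 reads c1=0 → after 3×micro: 5; S1 reads c0=1 → after 1×micro: 1 ⇒ (c0=5, c1=1)
[Jacobi] macro 2: S0 reads c1=1 → after 3×micro: 0; S1 reads c0=5 → after 1×micro: 2 ⇒ (c0=0, c1=2)
[Jacobi] macro 3: S0 reads c1=2 → after 3×micro: 4; S1 reads c0=0 → after 1×micro: 2 ⇒ (c0=4, c1=2)
[Jacobi] macro 4: S0 reads c1=2 → after 3×micro: 4; S1 reads c0=4 → after 1×micro: 2 ⇒ (c0=4, c1=2)
[Jacobi] macro 5: S0 reads c1=2 → after 3×micro: 4; S1 reads c0=4 → after 1×micro: 2 ⇒ (c0=4, c1=2)
[Gauss-Seidel] macro 1: S0 reads c1=0 → after 3×micro: 5; S1 reads c0=5 → after 1×micro: 1 ⇒ (c0=5, c1=1)
[Gauss-Seidel] macro 2: S0 reads c1=1 → after 3×micro: 0; S1 reads c0=0 → after 1×micro: 0 ⇒ (c0=0, c1=0)
[Gauss-Seidel] macro 3: S0 reads c1=0 → after 3×micro: 5; S1 reads c0=5 → after 1×micro: 1 ⇒ (c0=5, c1=1)
[Gauss-Seidel] macro 4: S0 reads c1=1 → after 3×micro: 0; S1 reads c0=0 → after 1×micro: 0 ⇒ (c0=0, c1=0)
[Gauss-Seidel] macro 5: S0 reads c1=0 → after 3×micro: 5; S1 reads c0=5 → after 1×micro: 1 ⇒ (c0=5, c1=1)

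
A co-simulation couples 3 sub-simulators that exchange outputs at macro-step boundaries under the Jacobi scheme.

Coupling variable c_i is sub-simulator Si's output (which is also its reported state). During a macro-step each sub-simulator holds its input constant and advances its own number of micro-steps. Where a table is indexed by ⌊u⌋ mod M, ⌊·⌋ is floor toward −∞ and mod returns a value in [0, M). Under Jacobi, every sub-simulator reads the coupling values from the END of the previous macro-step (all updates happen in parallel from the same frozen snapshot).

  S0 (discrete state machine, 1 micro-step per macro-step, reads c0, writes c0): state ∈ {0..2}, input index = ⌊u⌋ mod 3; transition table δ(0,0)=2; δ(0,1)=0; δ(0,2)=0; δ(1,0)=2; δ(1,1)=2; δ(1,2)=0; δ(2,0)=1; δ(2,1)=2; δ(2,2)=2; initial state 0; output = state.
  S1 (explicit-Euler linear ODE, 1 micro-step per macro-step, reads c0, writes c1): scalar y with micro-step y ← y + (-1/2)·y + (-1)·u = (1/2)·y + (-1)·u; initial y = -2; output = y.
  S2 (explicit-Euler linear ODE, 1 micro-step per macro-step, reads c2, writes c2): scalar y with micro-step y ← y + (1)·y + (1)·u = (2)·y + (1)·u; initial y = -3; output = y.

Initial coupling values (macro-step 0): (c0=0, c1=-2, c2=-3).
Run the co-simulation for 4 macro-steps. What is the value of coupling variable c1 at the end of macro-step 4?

c1 at macro-step 4 = -29/8

macro 1: S0 reads c0=0 → after 1×micro: 2; S1 reads c0=0 → after 1×micro: -1; S2 reads c2=-3 → after 1×micro: -9 ⇒ (c0=2, c1=-1, c2=-9)
macro 2: S0 reads c0=2 → after 1×micro: 2; S1 reads c0=2 → after 1×micro: -5/2; S2 reads c2=-9 → after 1×micro: -27 ⇒ (c0=2, c1=-5/2, c2=-27)
macro 3: S0 reads c0=2 → after 1×micro: 2; S1 reads c0=2 → after 1×micro: -13/4; S2 reads c2=-27 → after 1×micro: -81 ⇒ (c0=2, c1=-13/4, c2=-81)
macro 4: S0 reads c0=2 → after 1×micro: 2; S1 reads c0=2 → after 1×micro: -29/8; S2 reads c2=-81 → after 1×micro: -243 ⇒ (c0=2, c1=-29/8, c2=-243)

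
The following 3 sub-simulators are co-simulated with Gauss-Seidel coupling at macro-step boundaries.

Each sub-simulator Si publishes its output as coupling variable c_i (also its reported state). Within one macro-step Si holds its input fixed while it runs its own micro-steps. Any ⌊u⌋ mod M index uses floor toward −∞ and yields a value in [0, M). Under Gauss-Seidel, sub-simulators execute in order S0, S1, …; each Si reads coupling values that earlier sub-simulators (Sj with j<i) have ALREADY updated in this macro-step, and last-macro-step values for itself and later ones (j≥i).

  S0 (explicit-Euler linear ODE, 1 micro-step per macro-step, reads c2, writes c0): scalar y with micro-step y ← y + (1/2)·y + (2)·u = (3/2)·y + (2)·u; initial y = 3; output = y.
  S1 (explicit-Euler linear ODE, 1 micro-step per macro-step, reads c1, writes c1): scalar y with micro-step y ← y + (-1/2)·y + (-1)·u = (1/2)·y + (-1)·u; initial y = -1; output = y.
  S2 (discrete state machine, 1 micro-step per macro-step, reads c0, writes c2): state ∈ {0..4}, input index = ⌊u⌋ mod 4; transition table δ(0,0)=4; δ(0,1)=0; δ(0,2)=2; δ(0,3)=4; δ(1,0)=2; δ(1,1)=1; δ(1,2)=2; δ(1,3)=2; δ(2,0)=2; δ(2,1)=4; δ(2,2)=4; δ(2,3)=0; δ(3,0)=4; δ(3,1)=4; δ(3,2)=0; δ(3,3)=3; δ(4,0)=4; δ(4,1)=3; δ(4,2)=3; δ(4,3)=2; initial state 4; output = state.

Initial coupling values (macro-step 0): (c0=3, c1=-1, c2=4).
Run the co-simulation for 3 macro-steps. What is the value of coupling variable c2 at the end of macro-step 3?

macro 1: S0 reads c2=4 → after 1×micro: 25/2; S1 reads c1=-1 → after 1×micro: 1/2; S2 reads c0=25/2 → after 1×micro: 4 ⇒ (c0=25/2, c1=1/2, c2=4)
macro 2: S0 reads c2=4 → after 1×micro: 107/4; S1 reads c1=1/2 → after 1×micro: -1/4; S2 reads c0=107/4 → after 1×micro: 3 ⇒ (c0=107/4, c1=-1/4, c2=3)
macro 3: S0 reads c2=3 → after 1×micro: 369/8; S1 reads c1=-1/4 → after 1×micro: 1/8; S2 reads c0=369/8 → after 1×micro: 0 ⇒ (c0=369/8, c1=1/8, c2=0)

c2 at macro-step 3 = 0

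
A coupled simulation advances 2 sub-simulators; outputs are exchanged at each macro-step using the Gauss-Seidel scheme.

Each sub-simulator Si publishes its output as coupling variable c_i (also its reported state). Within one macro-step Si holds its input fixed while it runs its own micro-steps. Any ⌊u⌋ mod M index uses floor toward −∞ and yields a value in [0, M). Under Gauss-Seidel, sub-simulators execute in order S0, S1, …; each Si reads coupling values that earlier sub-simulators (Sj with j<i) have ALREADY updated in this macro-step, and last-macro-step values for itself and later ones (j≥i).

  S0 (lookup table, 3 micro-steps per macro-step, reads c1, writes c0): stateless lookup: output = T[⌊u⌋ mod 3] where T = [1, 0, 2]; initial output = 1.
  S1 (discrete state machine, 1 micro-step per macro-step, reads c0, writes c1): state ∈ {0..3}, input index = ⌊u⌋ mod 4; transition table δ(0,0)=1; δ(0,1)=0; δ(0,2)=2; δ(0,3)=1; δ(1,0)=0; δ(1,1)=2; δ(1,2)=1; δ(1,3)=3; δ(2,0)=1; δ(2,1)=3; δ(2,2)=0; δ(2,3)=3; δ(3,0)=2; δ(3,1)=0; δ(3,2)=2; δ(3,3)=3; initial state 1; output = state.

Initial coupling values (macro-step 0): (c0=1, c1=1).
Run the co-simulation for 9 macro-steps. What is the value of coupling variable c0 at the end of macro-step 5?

macro 1: S0 reads c1=1 → after 3×micro: 0; S1 reads c0=0 → after 1×micro: 0 ⇒ (c0=0, c1=0)
macro 2: S0 reads c1=0 → after 3×micro: 1; S1 reads c0=1 → after 1×micro: 0 ⇒ (c0=1, c1=0)
macro 3: S0 reads c1=0 → after 3×micro: 1; S1 reads c0=1 → after 1×micro: 0 ⇒ (c0=1, c1=0)
macro 4: S0 reads c1=0 → after 3×micro: 1; S1 reads c0=1 → after 1×micro: 0 ⇒ (c0=1, c1=0)
macro 5: S0 reads c1=0 → after 3×micro: 1; S1 reads c0=1 → after 1×micro: 0 ⇒ (c0=1, c1=0)
macro 6: S0 reads c1=0 → after 3×micro: 1; S1 reads c0=1 → after 1×micro: 0 ⇒ (c0=1, c1=0)
macro 7: S0 reads c1=0 → after 3×micro: 1; S1 reads c0=1 → after 1×micro: 0 ⇒ (c0=1, c1=0)
macro 8: S0 reads c1=0 → after 3×micro: 1; S1 reads c0=1 → after 1×micro: 0 ⇒ (c0=1, c1=0)
macro 9: S0 reads c1=0 → after 3×micro: 1; S1 reads c0=1 → after 1×micro: 0 ⇒ (c0=1, c1=0)

c0 at macro-step 5 = 1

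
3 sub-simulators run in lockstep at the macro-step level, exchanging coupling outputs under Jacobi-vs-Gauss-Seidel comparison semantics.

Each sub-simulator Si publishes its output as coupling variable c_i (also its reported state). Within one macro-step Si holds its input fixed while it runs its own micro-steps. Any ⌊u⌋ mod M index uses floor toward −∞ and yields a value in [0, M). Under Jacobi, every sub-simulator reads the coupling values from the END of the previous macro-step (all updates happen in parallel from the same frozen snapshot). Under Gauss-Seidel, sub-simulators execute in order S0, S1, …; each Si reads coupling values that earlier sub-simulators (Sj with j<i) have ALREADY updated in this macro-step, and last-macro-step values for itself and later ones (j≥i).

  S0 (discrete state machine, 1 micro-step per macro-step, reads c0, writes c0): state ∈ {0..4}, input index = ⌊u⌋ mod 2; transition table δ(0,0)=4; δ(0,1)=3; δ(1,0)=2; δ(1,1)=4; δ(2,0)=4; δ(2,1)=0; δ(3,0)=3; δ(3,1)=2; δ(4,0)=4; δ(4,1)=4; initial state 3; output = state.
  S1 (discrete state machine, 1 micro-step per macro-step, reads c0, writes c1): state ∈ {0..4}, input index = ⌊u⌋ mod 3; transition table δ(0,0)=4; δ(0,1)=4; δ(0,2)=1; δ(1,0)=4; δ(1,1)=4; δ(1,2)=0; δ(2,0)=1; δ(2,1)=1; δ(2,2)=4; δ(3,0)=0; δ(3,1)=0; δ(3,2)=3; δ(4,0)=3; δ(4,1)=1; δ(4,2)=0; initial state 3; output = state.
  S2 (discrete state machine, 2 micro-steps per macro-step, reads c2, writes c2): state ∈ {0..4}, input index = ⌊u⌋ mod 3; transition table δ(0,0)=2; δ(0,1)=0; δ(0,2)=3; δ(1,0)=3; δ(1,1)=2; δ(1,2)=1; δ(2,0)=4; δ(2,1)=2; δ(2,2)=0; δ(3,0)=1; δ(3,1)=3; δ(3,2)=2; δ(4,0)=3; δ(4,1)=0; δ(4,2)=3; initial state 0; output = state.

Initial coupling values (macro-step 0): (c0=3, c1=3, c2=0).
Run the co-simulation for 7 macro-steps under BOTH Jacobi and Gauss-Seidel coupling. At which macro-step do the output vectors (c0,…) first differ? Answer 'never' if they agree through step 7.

first divergence at macro-step: 1

[Jacobi] macro 1: S0 reads c0=3 → after 1×micro: 2; S1 reads c0=3 → after 1×micro: 0; S2 reads c2=0 → after 2×micro: 4 ⇒ (c0=2, c1=0, c2=4)
[Jacobi] macro 2: S0 reads c0=2 → after 1×micro: 4; S1 reads c0=2 → after 1×micro: 1; S2 reads c2=4 → after 2×micro: 0 ⇒ (c0=4, c1=1, c2=0)
[Jacobi] macro 3: S0 reads c0=4 → after 1×micro: 4; S1 reads c0=4 → after 1×micro: 4; S2 reads c2=0 → after 2×micro: 4 ⇒ (c0=4, c1=4, c2=4)
[Jacobi] macro 4: S0 reads c0=4 → after 1×micro: 4; S1 reads c0=4 → after 1×micro: 1; S2 reads c2=4 → after 2×micro: 0 ⇒ (c0=4, c1=1, c2=0)
[Jacobi] macro 5: S0 reads c0=4 → after 1×micro: 4; S1 reads c0=4 → after 1×micro: 4; S2 reads c2=0 → after 2×micro: 4 ⇒ (c0=4, c1=4, c2=4)
[Jacobi] macro 6: S0 reads c0=4 → after 1×micro: 4; S1 reads c0=4 → after 1×micro: 1; S2 reads c2=4 → after 2×micro: 0 ⇒ (c0=4, c1=1, c2=0)
[Jacobi] macro 7: S0 reads c0=4 → after 1×micro: 4; S1 reads c0=4 → after 1×micro: 4; S2 reads c2=0 → after 2×micro: 4 ⇒ (c0=4, c1=4, c2=4)
[Gauss-Seidel] macro 1: S0 reads c0=3 → after 1×micro: 2; S1 reads c0=2 → after 1×micro: 3; S2 reads c2=0 → after 2×micro: 4 ⇒ (c0=2, c1=3, c2=4)
[Gauss-Seidel] macro 2: S0 reads c0=2 → after 1×micro: 4; S1 reads c0=4 → after 1×micro: 0; S2 reads c2=4 → after 2×micro: 0 ⇒ (c0=4, c1=0, c2=0)
[Gauss-Seidel] macro 3: S0 reads c0=4 → after 1×micro: 4; S1 reads c0=4 → after 1×micro: 4; S2 reads c2=0 → after 2×micro: 4 ⇒ (c0=4, c1=4, c2=4)
[Gauss-Seidel] macro 4: S0 reads c0=4 → after 1×micro: 4; S1 reads c0=4 → after 1×micro: 1; S2 reads c2=4 → after 2×micro: 0 ⇒ (c0=4, c1=1, c2=0)
[Gauss-Seidel] macro 5: S0 reads c0=4 → after 1×micro: 4; S1 reads c0=4 → after 1×micro: 4; S2 reads c2=0 → after 2×micro: 4 ⇒ (c0=4, c1=4, c2=4)
[Gauss-Seidel] macro 6: S0 reads c0=4 → after 1×micro: 4; S1 reads c0=4 → after 1×micro: 1; S2 reads c2=4 → after 2×micro: 0 ⇒ (c0=4, c1=1, c2=0)
[Gauss-Seidel] macro 7: S0 reads c0=4 → after 1×micro: 4; S1 reads c0=4 → after 1×micro: 4; S2 reads c2=0 → after 2×micro: 4 ⇒ (c0=4, c1=4, c2=4)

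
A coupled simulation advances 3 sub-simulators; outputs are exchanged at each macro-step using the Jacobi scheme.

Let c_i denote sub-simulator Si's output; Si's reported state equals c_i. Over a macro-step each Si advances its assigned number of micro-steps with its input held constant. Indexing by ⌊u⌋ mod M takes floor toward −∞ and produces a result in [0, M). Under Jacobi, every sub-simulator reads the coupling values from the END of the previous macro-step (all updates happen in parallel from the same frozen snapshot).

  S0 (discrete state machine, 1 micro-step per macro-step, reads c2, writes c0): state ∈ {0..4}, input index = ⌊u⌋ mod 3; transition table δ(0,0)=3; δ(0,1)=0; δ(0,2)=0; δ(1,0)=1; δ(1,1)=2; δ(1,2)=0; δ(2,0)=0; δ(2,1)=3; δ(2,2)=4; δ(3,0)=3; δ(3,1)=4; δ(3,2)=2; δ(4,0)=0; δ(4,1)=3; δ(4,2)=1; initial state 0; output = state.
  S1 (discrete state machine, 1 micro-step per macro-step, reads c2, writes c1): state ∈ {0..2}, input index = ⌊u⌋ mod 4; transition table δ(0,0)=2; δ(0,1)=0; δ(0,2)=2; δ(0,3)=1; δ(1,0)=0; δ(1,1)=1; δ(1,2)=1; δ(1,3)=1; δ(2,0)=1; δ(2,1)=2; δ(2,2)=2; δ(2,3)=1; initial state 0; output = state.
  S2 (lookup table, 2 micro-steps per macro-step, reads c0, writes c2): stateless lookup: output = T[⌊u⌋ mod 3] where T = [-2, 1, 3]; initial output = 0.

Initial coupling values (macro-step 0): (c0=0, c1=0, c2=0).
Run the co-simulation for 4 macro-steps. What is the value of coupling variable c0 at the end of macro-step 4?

macro 1: S0 reads c2=0 → after 1×micro: 3; S1 reads c2=0 → after 1×micro: 2; S2 reads c0=0 → after 2×micro: -2 ⇒ (c0=3, c1=2, c2=-2)
macro 2: S0 reads c2=-2 → after 1×micro: 4; S1 reads c2=-2 → after 1×micro: 2; S2 reads c0=3 → after 2×micro: -2 ⇒ (c0=4, c1=2, c2=-2)
macro 3: S0 reads c2=-2 → after 1×micro: 3; S1 reads c2=-2 → after 1×micro: 2; S2 reads c0=4 → after 2×micro: 1 ⇒ (c0=3, c1=2, c2=1)
macro 4: S0 reads c2=1 → after 1×micro: 4; S1 reads c2=1 → after 1×micro: 2; S2 reads c0=3 → after 2×micro: -2 ⇒ (c0=4, c1=2, c2=-2)

c0 at macro-step 4 = 4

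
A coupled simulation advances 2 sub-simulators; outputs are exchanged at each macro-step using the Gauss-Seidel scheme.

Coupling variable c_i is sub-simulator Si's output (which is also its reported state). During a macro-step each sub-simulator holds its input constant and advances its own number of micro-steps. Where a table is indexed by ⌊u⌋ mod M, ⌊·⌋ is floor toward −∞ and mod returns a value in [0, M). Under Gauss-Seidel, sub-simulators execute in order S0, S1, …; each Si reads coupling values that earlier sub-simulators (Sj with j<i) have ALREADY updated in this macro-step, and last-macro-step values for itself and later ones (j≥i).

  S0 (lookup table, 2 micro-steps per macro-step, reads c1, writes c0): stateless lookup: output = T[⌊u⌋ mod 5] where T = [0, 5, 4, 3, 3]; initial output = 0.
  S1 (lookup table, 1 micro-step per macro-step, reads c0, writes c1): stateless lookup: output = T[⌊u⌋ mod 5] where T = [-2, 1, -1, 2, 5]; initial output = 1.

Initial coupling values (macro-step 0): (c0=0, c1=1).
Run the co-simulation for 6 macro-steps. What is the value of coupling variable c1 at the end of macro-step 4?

c1 at macro-step 4 = -2

macro 1: S0 reads c1=1 → after 2×micro: 5; S1 reads c0=5 → after 1×micro: -2 ⇒ (c0=5, c1=-2)
macro 2: S0 reads c1=-2 → after 2×micro: 3; S1 reads c0=3 → after 1×micro: 2 ⇒ (c0=3, c1=2)
macro 3: S0 reads c1=2 → after 2×micro: 4; S1 reads c0=4 → after 1×micro: 5 ⇒ (c0=4, c1=5)
macro 4: S0 reads c1=5 → after 2×micro: 0; S1 reads c0=0 → after 1×micro: -2 ⇒ (c0=0, c1=-2)
macro 5: S0 reads c1=-2 → after 2×micro: 3; S1 reads c0=3 → after 1×micro: 2 ⇒ (c0=3, c1=2)
macro 6: S0 reads c1=2 → after 2×micro: 4; S1 reads c0=4 → after 1×micro: 5 ⇒ (c0=4, c1=5)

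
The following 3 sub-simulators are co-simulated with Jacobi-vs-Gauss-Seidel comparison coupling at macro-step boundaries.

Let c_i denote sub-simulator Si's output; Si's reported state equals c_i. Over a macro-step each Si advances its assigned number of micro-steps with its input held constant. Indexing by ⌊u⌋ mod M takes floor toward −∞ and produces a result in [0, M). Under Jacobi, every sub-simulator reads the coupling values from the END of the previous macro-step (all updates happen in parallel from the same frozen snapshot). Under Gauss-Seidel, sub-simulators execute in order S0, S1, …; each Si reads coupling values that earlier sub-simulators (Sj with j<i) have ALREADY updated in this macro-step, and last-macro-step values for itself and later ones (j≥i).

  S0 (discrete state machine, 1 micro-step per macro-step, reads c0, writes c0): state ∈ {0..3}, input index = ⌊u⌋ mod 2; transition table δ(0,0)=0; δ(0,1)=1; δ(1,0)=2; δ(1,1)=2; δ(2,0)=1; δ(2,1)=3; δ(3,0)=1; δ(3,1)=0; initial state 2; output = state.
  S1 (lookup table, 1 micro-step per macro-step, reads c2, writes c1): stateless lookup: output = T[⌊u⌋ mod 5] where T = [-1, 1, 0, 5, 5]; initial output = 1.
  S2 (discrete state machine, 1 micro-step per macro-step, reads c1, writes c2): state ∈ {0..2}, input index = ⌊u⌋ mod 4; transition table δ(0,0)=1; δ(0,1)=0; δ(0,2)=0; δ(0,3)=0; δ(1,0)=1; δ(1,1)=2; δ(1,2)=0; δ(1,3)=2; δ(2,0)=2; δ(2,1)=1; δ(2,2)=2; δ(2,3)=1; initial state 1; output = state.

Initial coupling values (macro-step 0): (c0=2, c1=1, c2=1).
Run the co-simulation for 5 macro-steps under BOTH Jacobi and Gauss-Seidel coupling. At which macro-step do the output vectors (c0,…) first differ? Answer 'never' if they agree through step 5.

first divergence at macro-step: 2

[Jacobi] macro 1: S0 reads c0=2 → after 1×micro: 1; S1 reads c2=1 → after 1×micro: 1; S2 reads c1=1 → after 1×micro: 2 ⇒ (c0=1, c1=1, c2=2)
[Jacobi] macro 2: S0 reads c0=1 → after 1×micro: 2; S1 reads c2=2 → after 1×micro: 0; S2 reads c1=1 → after 1×micro: 1 ⇒ (c0=2, c1=0, c2=1)
[Jacobi] macro 3: S0 reads c0=2 → after 1×micro: 1; S1 reads c2=1 → after 1×micro: 1; S2 reads c1=0 → after 1×micro: 1 ⇒ (c0=1, c1=1, c2=1)
[Jacobi] macro 4: S0 reads c0=1 → after 1×micro: 2; S1 reads c2=1 → after 1×micro: 1; S2 reads c1=1 → after 1×micro: 2 ⇒ (c0=2, c1=1, c2=2)
[Jacobi] macro 5: S0 reads c0=2 → after 1×micro: 1; S1 reads c2=2 → after 1×micro: 0; S2 reads c1=1 → after 1×micro: 1 ⇒ (c0=1, c1=0, c2=1)
[Gauss-Seidel] macro 1: S0 reads c0=2 → after 1×micro: 1; S1 reads c2=1 → after 1×micro: 1; S2 reads c1=1 → after 1×micro: 2 ⇒ (c0=1, c1=1, c2=2)
[Gauss-Seidel] macro 2: S0 reads c0=1 → after 1×micro: 2; S1 reads c2=2 → after 1×micro: 0; S2 reads c1=0 → after 1×micro: 2 ⇒ (c0=2, c1=0, c2=2)
[Gauss-Seidel] macro 3: S0 reads c0=2 → after 1×micro: 1; S1 reads c2=2 → after 1×micro: 0; S2 reads c1=0 → after 1×micro: 2 ⇒ (c0=1, c1=0, c2=2)
[Gauss-Seidel] macro 4: S0 reads c0=1 → after 1×micro: 2; S1 reads c2=2 → after 1×micro: 0; S2 reads c1=0 → after 1×micro: 2 ⇒ (c0=2, c1=0, c2=2)
[Gauss-Seidel] macro 5: S0 reads c0=2 → after 1×micro: 1; S1 reads c2=2 → after 1×micro: 0; S2 reads c1=0 → after 1×micro: 2 ⇒ (c0=1, c1=0, c2=2)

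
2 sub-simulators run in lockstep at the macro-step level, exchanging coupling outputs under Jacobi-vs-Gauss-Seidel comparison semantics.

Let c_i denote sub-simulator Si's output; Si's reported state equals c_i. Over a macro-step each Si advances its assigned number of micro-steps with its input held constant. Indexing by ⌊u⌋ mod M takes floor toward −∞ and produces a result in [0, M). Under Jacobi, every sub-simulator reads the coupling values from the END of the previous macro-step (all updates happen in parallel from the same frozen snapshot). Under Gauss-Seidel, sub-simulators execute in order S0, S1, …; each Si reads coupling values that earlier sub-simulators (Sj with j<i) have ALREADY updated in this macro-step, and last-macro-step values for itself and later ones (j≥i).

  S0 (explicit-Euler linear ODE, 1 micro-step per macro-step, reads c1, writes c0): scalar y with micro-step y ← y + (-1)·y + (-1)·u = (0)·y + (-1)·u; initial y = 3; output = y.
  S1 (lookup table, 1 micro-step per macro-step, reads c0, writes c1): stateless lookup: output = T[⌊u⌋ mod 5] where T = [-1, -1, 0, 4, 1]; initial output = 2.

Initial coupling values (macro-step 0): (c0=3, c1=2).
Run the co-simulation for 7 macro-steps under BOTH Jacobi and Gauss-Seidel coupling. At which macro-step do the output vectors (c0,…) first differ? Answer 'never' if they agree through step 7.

first divergence at macro-step: 2

[Jacobi] macro 1: S0 reads c1=2 → after 1×micro: -2; S1 reads c0=3 → after 1×micro: 4 ⇒ (c0=-2, c1=4)
[Jacobi] macro 2: S0 reads c1=4 → after 1×micro: -4; S1 reads c0=-2 → after 1×micro: 4 ⇒ (c0=-4, c1=4)
[Jacobi] macro 3: S0 reads c1=4 → after 1×micro: -4; S1 reads c0=-4 → after 1×micro: -1 ⇒ (c0=-4, c1=-1)
[Jacobi] macro 4: S0 reads c1=-1 → after 1×micro: 1; S1 reads c0=-4 → after 1×micro: -1 ⇒ (c0=1, c1=-1)
[Jacobi] macro 5: S0 reads c1=-1 → after 1×micro: 1; S1 reads c0=1 → after 1×micro: -1 ⇒ (c0=1, c1=-1)
[Jacobi] macro 6: S0 reads c1=-1 → after 1×micro: 1; S1 reads c0=1 → after 1×micro: -1 ⇒ (c0=1, c1=-1)
[Jacobi] macro 7: S0 reads c1=-1 → after 1×micro: 1; S1 reads c0=1 → after 1×micro: -1 ⇒ (c0=1, c1=-1)
[Gauss-Seidel] macro 1: S0 reads c1=2 → after 1×micro: -2; S1 reads c0=-2 → after 1×micro: 4 ⇒ (c0=-2, c1=4)
[Gauss-Seidel] macro 2: S0 reads c1=4 → after 1×micro: -4; S1 reads c0=-4 → after 1×micro: -1 ⇒ (c0=-4, c1=-1)
[Gauss-Seidel] macro 3: S0 reads c1=-1 → after 1×micro: 1; S1 reads c0=1 → after 1×micro: -1 ⇒ (c0=1, c1=-1)
[Gauss-Seidel] macro 4: S0 reads c1=-1 → after 1×micro: 1; S1 reads c0=1 → after 1×micro: -1 ⇒ (c0=1, c1=-1)
[Gauss-Seidel] macro 5: S0 reads c1=-1 → after 1×micro: 1; S1 reads c0=1 → after 1×micro: -1 ⇒ (c0=1, c1=-1)
[Gauss-Seidel] macro 6: S0 reads c1=-1 → after 1×micro: 1; S1 reads c0=1 → after 1×micro: -1 ⇒ (c0=1, c1=-1)
[Gauss-Seidel] macro 7: S0 reads c1=-1 → after 1×micro: 1; S1 reads c0=1 → after 1×micro: -1 ⇒ (c0=1, c1=-1)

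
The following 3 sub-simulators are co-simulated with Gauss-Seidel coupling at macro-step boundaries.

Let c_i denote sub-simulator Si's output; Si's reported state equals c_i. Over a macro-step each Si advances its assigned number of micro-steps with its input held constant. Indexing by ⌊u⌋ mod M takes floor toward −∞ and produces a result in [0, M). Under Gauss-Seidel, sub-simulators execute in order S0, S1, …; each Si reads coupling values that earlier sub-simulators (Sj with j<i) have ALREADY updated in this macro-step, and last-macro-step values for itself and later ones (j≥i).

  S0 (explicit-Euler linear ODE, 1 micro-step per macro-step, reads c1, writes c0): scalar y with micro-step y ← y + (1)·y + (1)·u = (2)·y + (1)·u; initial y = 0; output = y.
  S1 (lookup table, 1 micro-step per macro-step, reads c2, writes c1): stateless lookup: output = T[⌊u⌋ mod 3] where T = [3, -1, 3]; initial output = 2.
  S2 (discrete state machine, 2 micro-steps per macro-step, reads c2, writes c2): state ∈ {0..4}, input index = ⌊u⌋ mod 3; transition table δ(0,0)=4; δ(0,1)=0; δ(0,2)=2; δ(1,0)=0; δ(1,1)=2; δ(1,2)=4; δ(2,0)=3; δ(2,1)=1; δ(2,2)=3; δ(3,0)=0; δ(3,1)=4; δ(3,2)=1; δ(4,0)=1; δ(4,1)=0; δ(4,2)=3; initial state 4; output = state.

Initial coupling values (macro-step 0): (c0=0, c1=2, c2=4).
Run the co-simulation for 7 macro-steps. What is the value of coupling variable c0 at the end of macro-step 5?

c0 at macro-step 5 = 33

macro 1: S0 reads c1=2 → after 1×micro: 2; S1 reads c2=4 → after 1×micro: -1; S2 reads c2=4 → after 2×micro: 0 ⇒ (c0=2, c1=-1, c2=0)
macro 2: S0 reads c1=-1 → after 1×micro: 3; S1 reads c2=0 → after 1×micro: 3; S2 reads c2=0 → after 2×micro: 1 ⇒ (c0=3, c1=3, c2=1)
macro 3: S0 reads c1=3 → after 1×micro: 9; S1 reads c2=1 → after 1×micro: -1; S2 reads c2=1 → after 2×micro: 1 ⇒ (c0=9, c1=-1, c2=1)
macro 4: S0 reads c1=-1 → after 1×micro: 17; S1 reads c2=1 → after 1×micro: -1; S2 reads c2=1 → after 2×micro: 1 ⇒ (c0=17, c1=-1, c2=1)
macro 5: S0 reads c1=-1 → after 1×micro: 33; S1 reads c2=1 → after 1×micro: -1; S2 reads c2=1 → after 2×micro: 1 ⇒ (c0=33, c1=-1, c2=1)
macro 6: S0 reads c1=-1 → after 1×micro: 65; S1 reads c2=1 → after 1×micro: -1; S2 reads c2=1 → after 2×micro: 1 ⇒ (c0=65, c1=-1, c2=1)
macro 7: S0 reads c1=-1 → after 1×micro: 129; S1 reads c2=1 → after 1×micro: -1; S2 reads c2=1 → after 2×micro: 1 ⇒ (c0=129, c1=-1, c2=1)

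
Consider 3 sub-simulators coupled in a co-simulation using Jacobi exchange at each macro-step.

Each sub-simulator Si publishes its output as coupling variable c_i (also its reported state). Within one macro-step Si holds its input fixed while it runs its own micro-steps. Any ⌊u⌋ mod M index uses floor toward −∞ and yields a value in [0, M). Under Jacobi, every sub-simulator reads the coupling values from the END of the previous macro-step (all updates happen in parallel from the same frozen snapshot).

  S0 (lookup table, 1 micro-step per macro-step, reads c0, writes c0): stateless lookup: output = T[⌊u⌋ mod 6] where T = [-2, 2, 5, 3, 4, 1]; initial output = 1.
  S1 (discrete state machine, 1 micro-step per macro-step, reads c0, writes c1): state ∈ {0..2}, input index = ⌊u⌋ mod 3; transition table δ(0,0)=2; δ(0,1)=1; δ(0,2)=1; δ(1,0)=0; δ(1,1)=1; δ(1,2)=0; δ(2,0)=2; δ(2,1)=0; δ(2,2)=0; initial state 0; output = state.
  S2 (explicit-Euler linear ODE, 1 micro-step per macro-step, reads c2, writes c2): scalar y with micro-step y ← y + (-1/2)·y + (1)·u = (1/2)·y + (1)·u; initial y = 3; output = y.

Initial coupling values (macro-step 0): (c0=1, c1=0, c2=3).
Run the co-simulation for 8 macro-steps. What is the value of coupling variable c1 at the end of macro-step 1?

macro 1: S0 reads c0=1 → after 1×micro: 2; S1 reads c0=1 → after 1×micro: 1; S2 reads c2=3 → after 1×micro: 9/2 ⇒ (c0=2, c1=1, c2=9/2)
macro 2: S0 reads c0=2 → after 1×micro: 5; S1 reads c0=2 → after 1×micro: 0; S2 reads c2=9/2 → after 1×micro: 27/4 ⇒ (c0=5, c1=0, c2=27/4)
macro 3: S0 reads c0=5 → after 1×micro: 1; S1 reads c0=5 → after 1×micro: 1; S2 reads c2=27/4 → after 1×micro: 81/8 ⇒ (c0=1, c1=1, c2=81/8)
macro 4: S0 reads c0=1 → after 1×micro: 2; S1 reads c0=1 → after 1×micro: 1; S2 reads c2=81/8 → after 1×micro: 243/16 ⇒ (c0=2, c1=1, c2=243/16)
macro 5: S0 reads c0=2 → after 1×micro: 5; S1 reads c0=2 → after 1×micro: 0; S2 reads c2=243/16 → after 1×micro: 729/32 ⇒ (c0=5, c1=0, c2=729/32)
macro 6: S0 reads c0=5 → after 1×micro: 1; S1 reads c0=5 → after 1×micro: 1; S2 reads c2=729/32 → after 1×micro: 2187/64 ⇒ (c0=1, c1=1, c2=2187/64)
macro 7: S0 reads c0=1 → after 1×micro: 2; S1 reads c0=1 → after 1×micro: 1; S2 reads c2=2187/64 → after 1×micro: 6561/128 ⇒ (c0=2, c1=1, c2=6561/128)
macro 8: S0 reads c0=2 → after 1×micro: 5; S1 reads c0=2 → after 1×micro: 0; S2 reads c2=6561/128 → after 1×micro: 19683/256 ⇒ (c0=5, c1=0, c2=19683/256)

c1 at macro-step 1 = 1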